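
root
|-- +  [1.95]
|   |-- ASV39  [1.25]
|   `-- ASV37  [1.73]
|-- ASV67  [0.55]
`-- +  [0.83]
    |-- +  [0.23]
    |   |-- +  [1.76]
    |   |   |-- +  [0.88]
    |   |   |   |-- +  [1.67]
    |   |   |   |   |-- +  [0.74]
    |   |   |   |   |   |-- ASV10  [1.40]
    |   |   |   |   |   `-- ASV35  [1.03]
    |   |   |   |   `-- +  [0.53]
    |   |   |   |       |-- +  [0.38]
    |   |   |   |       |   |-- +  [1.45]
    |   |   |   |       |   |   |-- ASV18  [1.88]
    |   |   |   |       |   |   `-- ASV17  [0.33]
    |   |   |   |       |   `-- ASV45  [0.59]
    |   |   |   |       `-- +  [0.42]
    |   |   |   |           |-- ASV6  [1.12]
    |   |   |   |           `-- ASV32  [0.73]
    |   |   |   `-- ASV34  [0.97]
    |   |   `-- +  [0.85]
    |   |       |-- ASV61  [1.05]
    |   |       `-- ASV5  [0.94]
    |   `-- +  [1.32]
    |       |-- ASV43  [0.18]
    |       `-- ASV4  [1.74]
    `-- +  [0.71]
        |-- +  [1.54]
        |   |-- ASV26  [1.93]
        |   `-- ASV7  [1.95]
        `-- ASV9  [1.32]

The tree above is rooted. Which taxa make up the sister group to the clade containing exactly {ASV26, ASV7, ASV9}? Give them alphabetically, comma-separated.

The clade containing exactly {ASV26, ASV7, ASV9} attaches to the tree at the node subtending ((((((ASV10,ASV35),(((ASV18,ASV17),ASV45),(ASV6,ASV32))),ASV34),(ASV61,ASV5)),(ASV43,ASV4)),((ASV26,ASV7),ASV9)).
The other lineage descending from that same node — the sister group — is (((((ASV10,ASV35),(((ASV18,ASV17),ASV45),(ASV6,ASV32))),ASV34),(ASV61,ASV5)),(ASV43,ASV4)); its 12 tips in alphabetical order are the answer.

ASV10, ASV17, ASV18, ASV32, ASV34, ASV35, ASV4, ASV43, ASV45, ASV5, ASV6, ASV61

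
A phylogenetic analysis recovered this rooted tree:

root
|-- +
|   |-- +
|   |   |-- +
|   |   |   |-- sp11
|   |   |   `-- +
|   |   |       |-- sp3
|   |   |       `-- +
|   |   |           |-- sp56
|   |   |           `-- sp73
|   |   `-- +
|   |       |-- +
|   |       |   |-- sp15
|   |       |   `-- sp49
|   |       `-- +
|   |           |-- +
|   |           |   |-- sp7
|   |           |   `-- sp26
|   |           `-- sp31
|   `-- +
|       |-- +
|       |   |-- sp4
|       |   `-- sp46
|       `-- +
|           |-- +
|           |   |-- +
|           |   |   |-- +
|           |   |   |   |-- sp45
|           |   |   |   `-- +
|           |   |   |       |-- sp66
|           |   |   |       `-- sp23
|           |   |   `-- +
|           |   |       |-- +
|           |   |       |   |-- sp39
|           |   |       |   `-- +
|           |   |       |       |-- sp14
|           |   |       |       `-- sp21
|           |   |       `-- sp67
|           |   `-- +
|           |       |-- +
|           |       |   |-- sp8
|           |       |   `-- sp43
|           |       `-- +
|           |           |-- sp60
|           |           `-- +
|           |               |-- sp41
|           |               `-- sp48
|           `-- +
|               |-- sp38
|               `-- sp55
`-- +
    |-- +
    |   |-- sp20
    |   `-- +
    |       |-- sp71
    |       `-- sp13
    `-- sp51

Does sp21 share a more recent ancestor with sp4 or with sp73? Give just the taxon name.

The MRCA of sp21 and sp4 subtends ((sp4,sp46),((((sp45,(sp66,sp23)),((sp39,(sp14,sp21)),sp67)),((sp8,sp43),(sp60,(sp41,sp48)))),(sp38,sp55))) (16 taxa).
The MRCA of sp21 and sp73 subtends (((sp11,(sp3,(sp56,sp73))),((sp15,sp49),((sp7,sp26),sp31))),((sp4,sp46),((((sp45,(sp66,sp23)),((sp39,(sp14,sp21)),sp67)),((sp8,sp43),(sp60,(sp41,sp48)))),(sp38,sp55)))) (25 taxa).
The first is nested inside the second, so sp21 shares a more recent common ancestor with sp4.

sp4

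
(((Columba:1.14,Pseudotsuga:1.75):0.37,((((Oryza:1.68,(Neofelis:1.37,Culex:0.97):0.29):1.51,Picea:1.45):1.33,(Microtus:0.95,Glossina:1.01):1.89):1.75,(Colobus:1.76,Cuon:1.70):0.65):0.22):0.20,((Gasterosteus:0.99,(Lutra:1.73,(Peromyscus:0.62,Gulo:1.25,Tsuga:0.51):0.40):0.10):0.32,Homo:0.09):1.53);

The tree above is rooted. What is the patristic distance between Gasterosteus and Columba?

The path runs Gasterosteus → … → MRCA → … → Columba; the MRCA is the root of the tree.
Branch lengths along that path: 0.99 + 0.32 + 1.53 + 0.20 + 0.37 + 1.14 = 4.55.

4.55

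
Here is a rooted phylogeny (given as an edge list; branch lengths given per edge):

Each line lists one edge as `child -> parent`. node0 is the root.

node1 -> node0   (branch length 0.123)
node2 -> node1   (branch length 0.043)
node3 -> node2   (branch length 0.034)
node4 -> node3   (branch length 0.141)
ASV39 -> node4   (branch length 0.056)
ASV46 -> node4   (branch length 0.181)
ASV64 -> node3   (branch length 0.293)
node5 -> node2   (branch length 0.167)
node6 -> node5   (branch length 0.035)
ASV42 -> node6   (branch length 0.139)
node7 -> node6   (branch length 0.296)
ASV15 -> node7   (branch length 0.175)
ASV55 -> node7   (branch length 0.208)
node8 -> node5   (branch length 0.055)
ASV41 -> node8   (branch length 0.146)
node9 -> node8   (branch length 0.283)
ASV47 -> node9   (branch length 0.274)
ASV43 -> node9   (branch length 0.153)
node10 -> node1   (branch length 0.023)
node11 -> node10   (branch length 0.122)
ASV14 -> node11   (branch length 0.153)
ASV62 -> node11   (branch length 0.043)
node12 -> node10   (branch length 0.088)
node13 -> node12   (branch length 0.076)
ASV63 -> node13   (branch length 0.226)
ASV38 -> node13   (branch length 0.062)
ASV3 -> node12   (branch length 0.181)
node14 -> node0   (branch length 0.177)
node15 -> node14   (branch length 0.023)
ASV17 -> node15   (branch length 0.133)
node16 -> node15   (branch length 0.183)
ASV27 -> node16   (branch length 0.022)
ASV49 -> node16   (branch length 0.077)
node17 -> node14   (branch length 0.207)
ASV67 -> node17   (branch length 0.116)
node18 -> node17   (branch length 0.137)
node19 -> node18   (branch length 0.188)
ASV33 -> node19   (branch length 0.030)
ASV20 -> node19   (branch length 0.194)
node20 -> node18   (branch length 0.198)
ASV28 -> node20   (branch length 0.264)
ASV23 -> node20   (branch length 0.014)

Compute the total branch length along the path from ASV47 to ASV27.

1.350

The path runs ASV47 → … → MRCA → … → ASV27; the MRCA is the root of the tree.
Branch lengths along that path: 0.274 + 0.283 + 0.055 + 0.167 + 0.043 + 0.123 + 0.177 + 0.023 + 0.183 + 0.022 = 1.350.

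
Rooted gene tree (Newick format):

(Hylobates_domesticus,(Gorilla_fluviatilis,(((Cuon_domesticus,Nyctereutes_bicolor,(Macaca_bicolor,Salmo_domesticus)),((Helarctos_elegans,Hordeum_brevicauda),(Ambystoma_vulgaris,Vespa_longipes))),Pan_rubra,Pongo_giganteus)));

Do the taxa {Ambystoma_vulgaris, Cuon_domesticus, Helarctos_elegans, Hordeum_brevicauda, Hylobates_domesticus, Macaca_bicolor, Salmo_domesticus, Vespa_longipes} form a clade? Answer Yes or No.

No

The MRCA of the listed taxa is the root, so the smallest clade containing them is the whole tree.
That clade also contains Gorilla_fluviatilis, Nyctereutes_bicolor, Pan_rubra, Pongo_giganteus, which are not in the proposed group, so the group is not monophyletic.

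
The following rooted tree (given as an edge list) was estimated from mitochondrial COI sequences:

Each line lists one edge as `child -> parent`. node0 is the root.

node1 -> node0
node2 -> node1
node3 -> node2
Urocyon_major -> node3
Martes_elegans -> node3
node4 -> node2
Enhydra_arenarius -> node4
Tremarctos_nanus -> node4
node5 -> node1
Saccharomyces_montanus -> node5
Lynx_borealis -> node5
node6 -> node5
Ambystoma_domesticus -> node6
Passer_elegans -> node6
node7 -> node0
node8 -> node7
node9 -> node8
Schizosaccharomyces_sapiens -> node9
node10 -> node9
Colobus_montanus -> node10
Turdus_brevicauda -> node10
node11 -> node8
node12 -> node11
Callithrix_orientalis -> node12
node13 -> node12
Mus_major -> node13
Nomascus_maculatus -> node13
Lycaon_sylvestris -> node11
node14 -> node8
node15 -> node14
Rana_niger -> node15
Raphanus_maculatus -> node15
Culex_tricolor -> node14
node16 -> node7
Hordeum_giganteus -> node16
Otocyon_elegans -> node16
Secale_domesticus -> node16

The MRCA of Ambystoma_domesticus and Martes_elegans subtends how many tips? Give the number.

8

The MRCA of Ambystoma_domesticus and Martes_elegans is the node subtending (((Urocyon_major,Martes_elegans),(Enhydra_arenarius,Tremarctos_nanus)),(Saccharomyces_montanus,Lynx_borealis,(Ambystoma_domesticus,Passer_elegans))).
That clade contains 8 terminal taxa: Ambystoma_domesticus, Enhydra_arenarius, Lynx_borealis, Martes_elegans, Passer_elegans, Saccharomyces_montanus, Tremarctos_nanus, Urocyon_major.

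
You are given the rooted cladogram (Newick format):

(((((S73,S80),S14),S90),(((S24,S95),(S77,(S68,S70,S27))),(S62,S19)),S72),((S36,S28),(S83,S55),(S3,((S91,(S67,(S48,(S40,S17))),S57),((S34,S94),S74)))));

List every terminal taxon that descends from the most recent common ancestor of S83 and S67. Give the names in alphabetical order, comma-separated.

Tracing S83: it sits inside (S83,S55).
Tracing S67: it sits inside (S67,(S48,(S40,S17))).
The smallest clade enclosing both is ((S36,S28),(S83,S55),(S3,((S91,(S67,(S48,(S40,S17))),S57),((S34,S94),S74)))); the answer is its 14 terminal taxa in alphabetical order.

S17, S28, S3, S34, S36, S40, S48, S55, S57, S67, S74, S83, S91, S94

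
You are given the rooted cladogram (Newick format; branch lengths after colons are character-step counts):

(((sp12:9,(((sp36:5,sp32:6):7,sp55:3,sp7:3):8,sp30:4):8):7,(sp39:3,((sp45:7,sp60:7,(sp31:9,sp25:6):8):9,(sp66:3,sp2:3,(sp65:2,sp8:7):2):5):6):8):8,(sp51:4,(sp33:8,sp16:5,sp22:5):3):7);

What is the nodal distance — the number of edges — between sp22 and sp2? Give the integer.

8

The MRCA of sp22 and sp2 is the root of the tree.
From sp22 up to that node: 3 branches. From sp2 up to the same node: 5 branches. Total: 3 + 5 = 8.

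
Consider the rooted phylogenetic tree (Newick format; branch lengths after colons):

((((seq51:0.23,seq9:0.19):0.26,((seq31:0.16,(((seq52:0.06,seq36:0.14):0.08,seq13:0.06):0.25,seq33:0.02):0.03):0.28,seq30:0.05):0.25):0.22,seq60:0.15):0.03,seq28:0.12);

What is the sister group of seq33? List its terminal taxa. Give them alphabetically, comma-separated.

seq13, seq36, seq52

seq33 attaches to the tree at the node subtending (((seq52,seq36),seq13),seq33).
The other lineage descending from that same node — the sister group — is ((seq52,seq36),seq13); its 3 tips in alphabetical order are the answer.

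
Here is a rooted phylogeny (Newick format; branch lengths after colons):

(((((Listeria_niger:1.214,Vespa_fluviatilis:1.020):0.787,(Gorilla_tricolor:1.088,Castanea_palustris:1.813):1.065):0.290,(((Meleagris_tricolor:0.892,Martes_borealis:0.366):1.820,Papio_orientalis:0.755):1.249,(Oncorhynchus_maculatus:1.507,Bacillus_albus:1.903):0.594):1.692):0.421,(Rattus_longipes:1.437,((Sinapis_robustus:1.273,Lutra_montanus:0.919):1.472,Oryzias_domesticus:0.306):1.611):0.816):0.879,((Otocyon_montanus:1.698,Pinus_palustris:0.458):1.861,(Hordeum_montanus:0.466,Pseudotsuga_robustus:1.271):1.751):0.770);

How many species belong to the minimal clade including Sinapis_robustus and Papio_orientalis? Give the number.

13

The MRCA of Sinapis_robustus and Papio_orientalis is the node subtending ((((Listeria_niger,Vespa_fluviatilis),(Gorilla_tricolor,Castanea_palustris)),(((Meleagris_tricolor,Martes_borealis),Papio_orientalis),(Oncorhynchus_maculatus,Bacillus_albus))),(Rattus_longipes,((Sinapis_robustus,Lutra_montanus),Oryzias_domesticus))).
That clade contains 13 terminal taxa: Bacillus_albus, Castanea_palustris, Gorilla_tricolor, Listeria_niger, Lutra_montanus, Martes_borealis, Meleagris_tricolor, Oncorhynchus_maculatus, Oryzias_domesticus, Papio_orientalis, Rattus_longipes, Sinapis_robustus, Vespa_fluviatilis.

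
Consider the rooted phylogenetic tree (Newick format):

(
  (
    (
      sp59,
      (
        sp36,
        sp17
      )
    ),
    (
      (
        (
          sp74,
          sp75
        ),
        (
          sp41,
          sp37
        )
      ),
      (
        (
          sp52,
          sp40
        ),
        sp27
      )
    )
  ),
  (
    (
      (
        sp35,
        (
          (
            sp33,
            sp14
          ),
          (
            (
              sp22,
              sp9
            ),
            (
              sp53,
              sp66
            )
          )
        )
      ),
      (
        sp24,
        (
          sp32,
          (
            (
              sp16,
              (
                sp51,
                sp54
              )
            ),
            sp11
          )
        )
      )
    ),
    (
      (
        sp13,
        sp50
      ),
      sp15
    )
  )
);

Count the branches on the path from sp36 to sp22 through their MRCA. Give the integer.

11

The MRCA of sp36 and sp22 is the root of the tree.
From sp36 up to that node: 4 branches. From sp22 up to the same node: 7 branches. Total: 4 + 7 = 11.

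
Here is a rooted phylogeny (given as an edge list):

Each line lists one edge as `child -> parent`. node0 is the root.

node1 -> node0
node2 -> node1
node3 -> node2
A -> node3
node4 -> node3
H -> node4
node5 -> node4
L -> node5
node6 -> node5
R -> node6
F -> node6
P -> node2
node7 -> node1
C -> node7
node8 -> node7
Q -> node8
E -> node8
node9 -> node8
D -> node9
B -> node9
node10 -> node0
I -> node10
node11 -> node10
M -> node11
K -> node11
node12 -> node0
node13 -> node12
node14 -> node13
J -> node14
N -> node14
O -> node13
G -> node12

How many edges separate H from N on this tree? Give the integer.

The MRCA of H and N is the root of the tree.
From H up to that node: 5 branches. From N up to the same node: 4 branches. Total: 5 + 4 = 9.

9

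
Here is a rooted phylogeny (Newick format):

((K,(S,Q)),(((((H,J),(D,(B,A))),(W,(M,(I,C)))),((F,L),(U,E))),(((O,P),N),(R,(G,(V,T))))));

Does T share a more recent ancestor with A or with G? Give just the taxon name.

G

The MRCA of T and G subtends (G,(V,T)) (3 taxa).
The MRCA of T and A subtends (((((H,J),(D,(B,A))),(W,(M,(I,C)))),((F,L),(U,E))),(((O,P),N),(R,(G,(V,T))))) (20 taxa).
The first is nested inside the second, so T shares a more recent common ancestor with G.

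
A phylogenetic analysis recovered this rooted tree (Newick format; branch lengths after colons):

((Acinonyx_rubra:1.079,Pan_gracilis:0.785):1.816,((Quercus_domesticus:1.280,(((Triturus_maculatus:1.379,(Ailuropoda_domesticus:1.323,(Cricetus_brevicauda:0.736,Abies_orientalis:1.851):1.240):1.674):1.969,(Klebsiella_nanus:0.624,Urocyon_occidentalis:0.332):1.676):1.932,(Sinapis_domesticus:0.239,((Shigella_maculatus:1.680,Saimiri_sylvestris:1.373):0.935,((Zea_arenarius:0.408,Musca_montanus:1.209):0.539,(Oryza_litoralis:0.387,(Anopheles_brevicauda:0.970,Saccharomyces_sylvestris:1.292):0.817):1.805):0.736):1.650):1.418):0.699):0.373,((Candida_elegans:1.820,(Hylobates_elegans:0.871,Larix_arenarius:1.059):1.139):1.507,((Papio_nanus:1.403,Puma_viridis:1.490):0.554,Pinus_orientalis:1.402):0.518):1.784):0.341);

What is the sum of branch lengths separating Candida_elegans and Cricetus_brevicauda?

13.734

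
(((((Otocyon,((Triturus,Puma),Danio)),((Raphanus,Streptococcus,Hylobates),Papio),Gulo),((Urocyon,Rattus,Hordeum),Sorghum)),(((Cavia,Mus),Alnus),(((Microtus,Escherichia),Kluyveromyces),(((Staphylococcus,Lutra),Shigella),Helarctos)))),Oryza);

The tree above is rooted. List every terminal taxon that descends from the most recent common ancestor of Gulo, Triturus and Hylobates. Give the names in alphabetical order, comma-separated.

Tracing Gulo: it sits inside ((Otocyon,((Triturus,Puma),Danio)),((Raphanus,Streptococcus,Hylobates),Papio),Gulo).
Tracing Triturus: it sits inside (Triturus,Puma).
Tracing Hylobates: it sits inside (Raphanus,Streptococcus,Hylobates).
The smallest clade enclosing all 3 is ((Otocyon,((Triturus,Puma),Danio)),((Raphanus,Streptococcus,Hylobates),Papio),Gulo); the answer is its 9 terminal taxa in alphabetical order.

Danio, Gulo, Hylobates, Otocyon, Papio, Puma, Raphanus, Streptococcus, Triturus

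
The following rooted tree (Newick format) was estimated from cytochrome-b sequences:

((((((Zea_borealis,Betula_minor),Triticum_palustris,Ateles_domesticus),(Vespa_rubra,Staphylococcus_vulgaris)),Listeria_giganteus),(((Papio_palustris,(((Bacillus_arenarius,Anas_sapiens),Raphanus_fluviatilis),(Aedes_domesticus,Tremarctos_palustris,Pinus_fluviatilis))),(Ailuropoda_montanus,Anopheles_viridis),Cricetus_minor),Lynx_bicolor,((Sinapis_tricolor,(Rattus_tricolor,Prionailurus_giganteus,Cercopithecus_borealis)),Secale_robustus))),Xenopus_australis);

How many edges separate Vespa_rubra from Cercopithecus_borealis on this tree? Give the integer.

The MRCA of Vespa_rubra and Cercopithecus_borealis is the node subtending (((((Zea_borealis,Betula_minor),Triticum_palustris,Ateles_domesticus),(Vespa_rubra,Staphylococcus_vulgaris)),Listeria_giganteus),(((Papio_palustris,(((Bacillus_arenarius,Anas_sapiens),Raphanus_fluviatilis),(Aedes_domesticus,Tremarctos_palustris,Pinus_fluviatilis))),(Ailuropoda_montanus,Anopheles_viridis),Cricetus_minor),Lynx_bicolor,((Sinapis_tricolor,(Rattus_tricolor,Prionailurus_giganteus,Cercopithecus_borealis)),Secale_robustus))).
From Vespa_rubra up to that node: 4 branches. From Cercopithecus_borealis up to the same node: 5 branches. Total: 4 + 5 = 9.

9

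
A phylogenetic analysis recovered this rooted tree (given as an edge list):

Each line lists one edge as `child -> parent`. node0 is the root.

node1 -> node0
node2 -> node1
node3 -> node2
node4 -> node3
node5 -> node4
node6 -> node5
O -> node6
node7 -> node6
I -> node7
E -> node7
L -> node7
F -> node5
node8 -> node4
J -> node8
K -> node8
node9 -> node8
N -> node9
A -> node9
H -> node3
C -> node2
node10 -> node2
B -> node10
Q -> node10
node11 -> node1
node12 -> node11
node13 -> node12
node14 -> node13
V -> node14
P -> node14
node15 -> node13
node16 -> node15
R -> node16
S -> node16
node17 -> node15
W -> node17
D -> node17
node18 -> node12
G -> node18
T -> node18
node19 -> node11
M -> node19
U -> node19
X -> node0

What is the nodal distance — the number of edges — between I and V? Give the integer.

12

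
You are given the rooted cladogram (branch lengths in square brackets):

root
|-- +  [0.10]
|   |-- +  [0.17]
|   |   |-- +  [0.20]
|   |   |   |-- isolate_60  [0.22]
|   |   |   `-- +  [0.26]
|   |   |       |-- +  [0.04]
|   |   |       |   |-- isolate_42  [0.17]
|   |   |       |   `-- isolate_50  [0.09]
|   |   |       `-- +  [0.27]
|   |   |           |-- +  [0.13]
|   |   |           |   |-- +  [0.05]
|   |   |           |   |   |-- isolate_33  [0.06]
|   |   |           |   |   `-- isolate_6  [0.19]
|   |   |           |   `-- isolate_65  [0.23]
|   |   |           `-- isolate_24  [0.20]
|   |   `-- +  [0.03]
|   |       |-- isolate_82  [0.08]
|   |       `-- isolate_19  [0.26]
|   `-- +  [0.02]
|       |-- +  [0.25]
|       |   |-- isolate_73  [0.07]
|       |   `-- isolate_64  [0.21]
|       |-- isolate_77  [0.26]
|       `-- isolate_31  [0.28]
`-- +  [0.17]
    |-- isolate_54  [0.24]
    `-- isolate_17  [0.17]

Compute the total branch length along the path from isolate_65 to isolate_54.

The path runs isolate_65 → … → MRCA → … → isolate_54; the MRCA is the root of the tree.
Branch lengths along that path: 0.23 + 0.13 + 0.27 + 0.26 + 0.20 + 0.17 + 0.10 + 0.17 + 0.24 = 1.77.

1.77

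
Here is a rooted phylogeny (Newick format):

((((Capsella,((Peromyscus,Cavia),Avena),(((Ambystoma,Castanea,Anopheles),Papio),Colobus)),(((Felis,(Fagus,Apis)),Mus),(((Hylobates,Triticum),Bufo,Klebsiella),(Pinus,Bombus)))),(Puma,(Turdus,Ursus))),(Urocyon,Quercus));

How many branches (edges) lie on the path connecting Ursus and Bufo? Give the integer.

The MRCA of Ursus and Bufo is the node subtending (((Capsella,((Peromyscus,Cavia),Avena),(((Ambystoma,Castanea,Anopheles),Papio),Colobus)),(((Felis,(Fagus,Apis)),Mus),(((Hylobates,Triticum),Bufo,Klebsiella),(Pinus,Bombus)))),(Puma,(Turdus,Ursus))).
From Ursus up to that node: 3 branches. From Bufo up to the same node: 5 branches. Total: 3 + 5 = 8.

8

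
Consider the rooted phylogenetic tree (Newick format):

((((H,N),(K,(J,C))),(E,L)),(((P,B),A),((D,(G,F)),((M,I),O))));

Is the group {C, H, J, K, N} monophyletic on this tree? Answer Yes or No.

The most recent common ancestor of these taxa subtends ((H,N),(K,(J,C))).
That clade has exactly 5 tips — every listed taxon and nothing else — so the group is monophyletic.

Yes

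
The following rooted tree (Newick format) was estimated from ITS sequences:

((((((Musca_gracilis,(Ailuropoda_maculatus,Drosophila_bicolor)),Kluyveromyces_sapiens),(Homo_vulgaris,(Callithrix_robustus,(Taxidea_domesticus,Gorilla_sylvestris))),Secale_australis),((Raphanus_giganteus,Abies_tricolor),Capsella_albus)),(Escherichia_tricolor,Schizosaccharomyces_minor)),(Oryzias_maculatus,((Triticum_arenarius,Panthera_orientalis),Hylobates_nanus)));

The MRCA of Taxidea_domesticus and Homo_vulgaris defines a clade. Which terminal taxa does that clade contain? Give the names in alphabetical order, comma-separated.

Callithrix_robustus, Gorilla_sylvestris, Homo_vulgaris, Taxidea_domesticus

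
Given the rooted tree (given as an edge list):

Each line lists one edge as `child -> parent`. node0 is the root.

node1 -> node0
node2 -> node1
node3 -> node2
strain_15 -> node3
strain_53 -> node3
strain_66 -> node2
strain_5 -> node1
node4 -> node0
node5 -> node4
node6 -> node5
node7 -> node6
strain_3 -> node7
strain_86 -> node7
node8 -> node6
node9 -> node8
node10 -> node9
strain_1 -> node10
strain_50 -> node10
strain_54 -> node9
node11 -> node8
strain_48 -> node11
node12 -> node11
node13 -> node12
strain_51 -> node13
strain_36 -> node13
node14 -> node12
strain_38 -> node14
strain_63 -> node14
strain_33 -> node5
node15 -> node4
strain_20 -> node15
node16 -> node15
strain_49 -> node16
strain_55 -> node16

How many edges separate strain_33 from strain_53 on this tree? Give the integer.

The MRCA of strain_33 and strain_53 is the root of the tree.
From strain_33 up to that node: 3 branches. From strain_53 up to the same node: 4 branches. Total: 3 + 4 = 7.

7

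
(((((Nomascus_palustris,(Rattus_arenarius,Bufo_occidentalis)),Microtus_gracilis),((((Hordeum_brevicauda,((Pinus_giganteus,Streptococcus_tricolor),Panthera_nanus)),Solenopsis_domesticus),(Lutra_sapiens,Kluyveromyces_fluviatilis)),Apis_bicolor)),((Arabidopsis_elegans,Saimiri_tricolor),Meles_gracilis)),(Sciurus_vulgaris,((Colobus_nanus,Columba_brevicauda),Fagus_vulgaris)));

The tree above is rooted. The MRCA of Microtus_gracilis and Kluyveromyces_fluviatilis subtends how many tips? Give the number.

12

The MRCA of Microtus_gracilis and Kluyveromyces_fluviatilis is the node subtending (((Nomascus_palustris,(Rattus_arenarius,Bufo_occidentalis)),Microtus_gracilis),((((Hordeum_brevicauda,((Pinus_giganteus,Streptococcus_tricolor),Panthera_nanus)),Solenopsis_domesticus),(Lutra_sapiens,Kluyveromyces_fluviatilis)),Apis_bicolor)).
That clade contains 12 terminal taxa: Apis_bicolor, Bufo_occidentalis, Hordeum_brevicauda, Kluyveromyces_fluviatilis, Lutra_sapiens, Microtus_gracilis, Nomascus_palustris, Panthera_nanus, Pinus_giganteus, Rattus_arenarius, Solenopsis_domesticus, Streptococcus_tricolor.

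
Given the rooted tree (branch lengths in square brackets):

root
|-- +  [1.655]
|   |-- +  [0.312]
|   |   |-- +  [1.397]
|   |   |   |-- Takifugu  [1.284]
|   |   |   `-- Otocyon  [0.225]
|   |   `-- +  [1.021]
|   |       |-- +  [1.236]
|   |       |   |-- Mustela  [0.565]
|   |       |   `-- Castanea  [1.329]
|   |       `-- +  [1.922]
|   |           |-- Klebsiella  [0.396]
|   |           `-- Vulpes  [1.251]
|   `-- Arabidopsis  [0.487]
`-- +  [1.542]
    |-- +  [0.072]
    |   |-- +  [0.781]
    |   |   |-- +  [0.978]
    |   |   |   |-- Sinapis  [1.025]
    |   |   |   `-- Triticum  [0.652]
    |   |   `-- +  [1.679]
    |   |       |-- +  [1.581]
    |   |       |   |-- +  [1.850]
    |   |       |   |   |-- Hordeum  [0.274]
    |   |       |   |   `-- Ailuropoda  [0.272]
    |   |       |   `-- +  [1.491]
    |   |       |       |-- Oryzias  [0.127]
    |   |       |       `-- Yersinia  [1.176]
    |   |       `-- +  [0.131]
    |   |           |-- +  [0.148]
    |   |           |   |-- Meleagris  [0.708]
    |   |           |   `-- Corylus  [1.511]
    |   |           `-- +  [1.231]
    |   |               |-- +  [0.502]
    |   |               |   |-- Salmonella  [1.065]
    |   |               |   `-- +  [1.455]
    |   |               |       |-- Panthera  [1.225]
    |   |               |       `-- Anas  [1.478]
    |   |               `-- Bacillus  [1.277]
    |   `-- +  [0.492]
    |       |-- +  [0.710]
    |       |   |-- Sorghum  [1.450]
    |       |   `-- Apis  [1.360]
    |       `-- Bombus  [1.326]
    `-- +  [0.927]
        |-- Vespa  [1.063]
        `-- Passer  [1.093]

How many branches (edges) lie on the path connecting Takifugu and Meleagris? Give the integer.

11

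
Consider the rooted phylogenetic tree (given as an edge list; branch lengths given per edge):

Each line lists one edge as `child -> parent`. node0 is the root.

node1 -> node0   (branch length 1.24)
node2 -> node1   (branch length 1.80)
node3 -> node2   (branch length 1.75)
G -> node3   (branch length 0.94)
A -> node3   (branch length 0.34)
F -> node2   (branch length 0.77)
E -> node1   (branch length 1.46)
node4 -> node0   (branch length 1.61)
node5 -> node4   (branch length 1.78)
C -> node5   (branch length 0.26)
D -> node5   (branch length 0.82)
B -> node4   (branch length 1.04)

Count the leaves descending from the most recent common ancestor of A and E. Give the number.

The MRCA of A and E is the node subtending (((G,A),F),E).
That clade contains 4 terminal taxa: A, E, F, G.

4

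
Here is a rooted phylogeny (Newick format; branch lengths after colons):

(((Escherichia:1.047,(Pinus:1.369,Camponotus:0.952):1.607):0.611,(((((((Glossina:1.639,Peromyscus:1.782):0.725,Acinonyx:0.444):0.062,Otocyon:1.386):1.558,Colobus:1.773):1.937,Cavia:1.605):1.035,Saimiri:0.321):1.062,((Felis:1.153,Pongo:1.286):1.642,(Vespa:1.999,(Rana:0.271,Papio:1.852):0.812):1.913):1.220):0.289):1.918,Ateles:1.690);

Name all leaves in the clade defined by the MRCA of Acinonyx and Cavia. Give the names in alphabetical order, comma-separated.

Acinonyx, Cavia, Colobus, Glossina, Otocyon, Peromyscus

Tracing Acinonyx: it sits inside ((Glossina,Peromyscus),Acinonyx).
Tracing Cavia: it sits inside (((((Glossina,Peromyscus),Acinonyx),Otocyon),Colobus),Cavia).
The smallest clade enclosing both is (((((Glossina,Peromyscus),Acinonyx),Otocyon),Colobus),Cavia); the answer is its 6 terminal taxa in alphabetical order.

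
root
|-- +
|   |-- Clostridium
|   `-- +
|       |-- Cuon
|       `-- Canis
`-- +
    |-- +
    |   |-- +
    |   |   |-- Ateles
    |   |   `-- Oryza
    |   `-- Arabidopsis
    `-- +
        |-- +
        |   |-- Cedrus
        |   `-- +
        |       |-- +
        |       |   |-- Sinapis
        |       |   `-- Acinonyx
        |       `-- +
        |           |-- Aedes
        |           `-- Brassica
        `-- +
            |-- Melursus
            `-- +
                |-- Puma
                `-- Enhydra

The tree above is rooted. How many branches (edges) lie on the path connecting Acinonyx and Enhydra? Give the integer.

The MRCA of Acinonyx and Enhydra is the node subtending ((Cedrus,((Sinapis,Acinonyx),(Aedes,Brassica))),(Melursus,(Puma,Enhydra))).
From Acinonyx up to that node: 4 branches. From Enhydra up to the same node: 3 branches. Total: 4 + 3 = 7.

7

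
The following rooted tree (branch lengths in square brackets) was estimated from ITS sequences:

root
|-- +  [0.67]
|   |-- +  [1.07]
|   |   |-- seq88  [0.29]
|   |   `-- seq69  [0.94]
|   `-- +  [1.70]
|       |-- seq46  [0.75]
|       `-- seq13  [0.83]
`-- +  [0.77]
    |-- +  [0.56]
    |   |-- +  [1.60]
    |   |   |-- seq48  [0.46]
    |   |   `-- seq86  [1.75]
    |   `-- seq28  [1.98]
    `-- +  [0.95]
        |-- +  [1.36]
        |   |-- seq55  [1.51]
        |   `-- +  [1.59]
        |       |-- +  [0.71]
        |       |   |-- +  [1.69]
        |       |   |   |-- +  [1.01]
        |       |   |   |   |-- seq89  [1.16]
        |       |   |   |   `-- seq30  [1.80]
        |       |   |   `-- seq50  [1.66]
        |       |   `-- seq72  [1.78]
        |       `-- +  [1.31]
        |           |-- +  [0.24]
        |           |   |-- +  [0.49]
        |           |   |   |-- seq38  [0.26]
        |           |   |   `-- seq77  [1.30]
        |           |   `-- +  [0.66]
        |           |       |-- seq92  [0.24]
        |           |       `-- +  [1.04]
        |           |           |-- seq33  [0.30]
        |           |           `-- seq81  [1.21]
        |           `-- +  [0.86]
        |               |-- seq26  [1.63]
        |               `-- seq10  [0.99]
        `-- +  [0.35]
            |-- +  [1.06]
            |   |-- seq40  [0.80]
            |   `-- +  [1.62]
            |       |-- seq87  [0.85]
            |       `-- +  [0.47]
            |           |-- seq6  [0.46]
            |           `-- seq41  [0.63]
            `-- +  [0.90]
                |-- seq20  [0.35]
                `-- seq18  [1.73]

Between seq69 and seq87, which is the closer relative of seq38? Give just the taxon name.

seq87

The MRCA of seq38 and seq87 subtends ((seq55,((((seq89,seq30),seq50),seq72),(((seq38,seq77),(seq92,(seq33,seq81))),(seq26,seq10)))),((seq40,(seq87,(seq6,seq41))),(seq20,seq18))) (18 taxa).
The MRCA of seq38 and seq69 is the root, subtending the entire tree (25 taxa).
The first is nested inside the second, so seq38 shares a more recent common ancestor with seq87.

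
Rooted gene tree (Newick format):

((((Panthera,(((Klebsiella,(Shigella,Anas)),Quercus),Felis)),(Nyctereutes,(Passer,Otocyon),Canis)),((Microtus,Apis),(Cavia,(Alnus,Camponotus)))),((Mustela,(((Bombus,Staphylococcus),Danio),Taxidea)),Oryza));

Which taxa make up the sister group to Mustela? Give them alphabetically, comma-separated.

Mustela attaches to the tree at the node subtending (Mustela,(((Bombus,Staphylococcus),Danio),Taxidea)).
The other lineage descending from that same node — the sister group — is (((Bombus,Staphylococcus),Danio),Taxidea); its 4 tips in alphabetical order are the answer.

Bombus, Danio, Staphylococcus, Taxidea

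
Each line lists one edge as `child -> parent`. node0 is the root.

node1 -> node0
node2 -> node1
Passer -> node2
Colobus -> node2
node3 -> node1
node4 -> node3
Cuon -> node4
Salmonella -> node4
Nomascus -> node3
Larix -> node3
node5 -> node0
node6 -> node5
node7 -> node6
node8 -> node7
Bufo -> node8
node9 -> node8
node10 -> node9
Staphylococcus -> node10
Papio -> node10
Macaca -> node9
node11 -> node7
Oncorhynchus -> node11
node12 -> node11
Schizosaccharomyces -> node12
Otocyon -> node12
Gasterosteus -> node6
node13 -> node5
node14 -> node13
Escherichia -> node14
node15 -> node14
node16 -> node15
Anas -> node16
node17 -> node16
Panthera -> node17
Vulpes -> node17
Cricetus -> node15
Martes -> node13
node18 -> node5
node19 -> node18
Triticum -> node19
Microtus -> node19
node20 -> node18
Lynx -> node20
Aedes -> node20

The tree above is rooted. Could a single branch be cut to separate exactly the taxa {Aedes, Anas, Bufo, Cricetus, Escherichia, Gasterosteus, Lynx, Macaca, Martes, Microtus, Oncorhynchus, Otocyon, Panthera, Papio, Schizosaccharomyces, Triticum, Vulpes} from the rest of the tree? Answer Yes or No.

No

The MRCA of the listed taxa subtends ((((Bufo,((Staphylococcus,Papio),Macaca)),(Oncorhynchus,(Schizosaccharomyces,Otocyon))),Gasterosteus),((Escherichia,((Anas,(Panthera,Vulpes)),Cricetus)),Martes),((Triticum,Microtus),(Lynx,Aedes))).
That clade also contains Staphylococcus, which is not in the proposed group, so the group is not monophyletic.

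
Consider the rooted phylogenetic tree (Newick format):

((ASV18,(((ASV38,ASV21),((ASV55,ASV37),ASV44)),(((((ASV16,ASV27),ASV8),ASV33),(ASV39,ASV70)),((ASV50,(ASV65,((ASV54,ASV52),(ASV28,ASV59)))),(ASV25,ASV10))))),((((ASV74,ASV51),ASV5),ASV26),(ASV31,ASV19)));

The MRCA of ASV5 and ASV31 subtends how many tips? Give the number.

The MRCA of ASV5 and ASV31 is the node subtending ((((ASV74,ASV51),ASV5),ASV26),(ASV31,ASV19)).
That clade contains 6 terminal taxa: ASV19, ASV26, ASV31, ASV5, ASV51, ASV74.

6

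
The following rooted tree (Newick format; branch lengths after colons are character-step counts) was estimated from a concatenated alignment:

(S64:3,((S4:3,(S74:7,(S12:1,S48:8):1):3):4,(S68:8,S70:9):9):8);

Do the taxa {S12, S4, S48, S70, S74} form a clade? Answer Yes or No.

The MRCA of the listed taxa subtends ((S4,(S74,(S12,S48))),(S68,S70)).
That clade also contains S68, which is not in the proposed group, so the group is not monophyletic.

No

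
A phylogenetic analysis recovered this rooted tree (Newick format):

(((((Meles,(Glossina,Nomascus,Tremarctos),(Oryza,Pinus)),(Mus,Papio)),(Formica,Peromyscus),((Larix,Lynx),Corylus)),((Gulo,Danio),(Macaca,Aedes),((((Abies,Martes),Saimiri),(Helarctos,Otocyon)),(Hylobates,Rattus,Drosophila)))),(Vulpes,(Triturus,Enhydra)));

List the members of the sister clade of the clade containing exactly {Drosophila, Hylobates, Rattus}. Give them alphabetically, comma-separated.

Abies, Helarctos, Martes, Otocyon, Saimiri

The clade containing exactly {Drosophila, Hylobates, Rattus} attaches to the tree at the node subtending ((((Abies,Martes),Saimiri),(Helarctos,Otocyon)),(Hylobates,Rattus,Drosophila)).
The other lineage descending from that same node — the sister group — is (((Abies,Martes),Saimiri),(Helarctos,Otocyon)); its 5 tips in alphabetical order are the answer.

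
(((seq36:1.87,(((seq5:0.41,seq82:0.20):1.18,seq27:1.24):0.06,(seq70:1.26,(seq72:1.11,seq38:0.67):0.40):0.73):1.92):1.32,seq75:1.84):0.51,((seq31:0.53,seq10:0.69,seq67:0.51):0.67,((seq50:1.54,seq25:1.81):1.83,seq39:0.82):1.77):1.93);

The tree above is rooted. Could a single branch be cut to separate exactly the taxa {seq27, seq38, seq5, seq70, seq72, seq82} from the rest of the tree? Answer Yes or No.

Yes

The most recent common ancestor of these taxa subtends (((seq5,seq82),seq27),(seq70,(seq72,seq38))).
That clade has exactly 6 tips — every listed taxon and nothing else — so the group is monophyletic.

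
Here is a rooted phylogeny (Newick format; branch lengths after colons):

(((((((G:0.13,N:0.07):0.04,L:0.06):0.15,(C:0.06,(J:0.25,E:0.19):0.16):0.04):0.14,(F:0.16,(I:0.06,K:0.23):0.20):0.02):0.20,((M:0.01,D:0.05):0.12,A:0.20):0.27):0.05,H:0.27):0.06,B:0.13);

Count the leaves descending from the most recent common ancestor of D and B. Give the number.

The MRCA of D and B is the root, so the clade is the entire tree.
That clade contains 14 terminal taxa: A, B, C, D, E, F, G, H, I, J, K, L, M, N.

14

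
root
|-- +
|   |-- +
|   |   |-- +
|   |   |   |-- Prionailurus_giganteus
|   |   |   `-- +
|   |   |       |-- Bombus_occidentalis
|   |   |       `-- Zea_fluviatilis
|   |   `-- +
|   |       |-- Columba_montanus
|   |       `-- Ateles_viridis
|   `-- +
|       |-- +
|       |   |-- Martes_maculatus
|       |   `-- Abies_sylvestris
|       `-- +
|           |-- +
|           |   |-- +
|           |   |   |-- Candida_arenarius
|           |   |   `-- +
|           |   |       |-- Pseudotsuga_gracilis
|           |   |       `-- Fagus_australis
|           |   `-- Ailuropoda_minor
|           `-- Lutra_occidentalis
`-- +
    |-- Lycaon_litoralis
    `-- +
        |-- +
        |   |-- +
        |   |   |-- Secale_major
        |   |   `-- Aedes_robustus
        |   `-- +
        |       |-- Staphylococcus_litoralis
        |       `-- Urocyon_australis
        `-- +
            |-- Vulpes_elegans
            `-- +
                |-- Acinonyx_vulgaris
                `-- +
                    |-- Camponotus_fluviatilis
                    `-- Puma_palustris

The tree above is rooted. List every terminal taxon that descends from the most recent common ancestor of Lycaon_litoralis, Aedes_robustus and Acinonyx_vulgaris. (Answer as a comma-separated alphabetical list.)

Acinonyx_vulgaris, Aedes_robustus, Camponotus_fluviatilis, Lycaon_litoralis, Puma_palustris, Secale_major, Staphylococcus_litoralis, Urocyon_australis, Vulpes_elegans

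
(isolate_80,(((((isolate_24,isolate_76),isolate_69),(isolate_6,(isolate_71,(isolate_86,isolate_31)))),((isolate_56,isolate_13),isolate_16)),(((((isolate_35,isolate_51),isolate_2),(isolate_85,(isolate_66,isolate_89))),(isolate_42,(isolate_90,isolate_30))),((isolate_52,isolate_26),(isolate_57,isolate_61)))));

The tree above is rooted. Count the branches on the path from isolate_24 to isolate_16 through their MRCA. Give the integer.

The MRCA of isolate_24 and isolate_16 is the node subtending ((((isolate_24,isolate_76),isolate_69),(isolate_6,(isolate_71,(isolate_86,isolate_31)))),((isolate_56,isolate_13),isolate_16)).
From isolate_24 up to that node: 4 branches. From isolate_16 up to the same node: 2 branches. Total: 4 + 2 = 6.

6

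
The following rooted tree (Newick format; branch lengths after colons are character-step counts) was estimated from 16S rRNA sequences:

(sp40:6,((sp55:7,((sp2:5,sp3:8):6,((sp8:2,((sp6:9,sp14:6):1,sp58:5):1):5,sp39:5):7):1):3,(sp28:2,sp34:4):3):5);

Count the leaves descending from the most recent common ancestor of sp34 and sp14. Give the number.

10

The MRCA of sp34 and sp14 is the node subtending ((sp55,((sp2,sp3),((sp8,((sp6,sp14),sp58)),sp39))),(sp28,sp34)).
That clade contains 10 terminal taxa: sp14, sp2, sp28, sp3, sp34, sp39, sp55, sp58, sp6, sp8.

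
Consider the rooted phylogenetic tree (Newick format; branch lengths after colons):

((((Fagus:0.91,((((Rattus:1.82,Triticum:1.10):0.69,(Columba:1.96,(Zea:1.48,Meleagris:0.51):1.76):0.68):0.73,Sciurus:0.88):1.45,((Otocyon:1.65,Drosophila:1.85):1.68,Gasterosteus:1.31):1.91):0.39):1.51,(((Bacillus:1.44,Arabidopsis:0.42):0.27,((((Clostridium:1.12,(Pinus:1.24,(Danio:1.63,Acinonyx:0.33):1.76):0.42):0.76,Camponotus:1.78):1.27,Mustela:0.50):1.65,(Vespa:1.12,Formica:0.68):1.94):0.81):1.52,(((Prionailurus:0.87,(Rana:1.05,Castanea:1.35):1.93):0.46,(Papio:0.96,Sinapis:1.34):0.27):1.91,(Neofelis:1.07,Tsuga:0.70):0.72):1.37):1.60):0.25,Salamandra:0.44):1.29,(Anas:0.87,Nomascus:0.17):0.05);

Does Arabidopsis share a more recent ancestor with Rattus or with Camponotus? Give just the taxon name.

The MRCA of Arabidopsis and Camponotus subtends ((Bacillus,Arabidopsis),((((Clostridium,(Pinus,(Danio,Acinonyx))),Camponotus),Mustela),(Vespa,Formica))) (10 taxa).
The MRCA of Arabidopsis and Rattus subtends ((Fagus,((((Rattus,Triticum),(Columba,(Zea,Meleagris))),Sciurus),((Otocyon,Drosophila),Gasterosteus))),(((Bacillus,Arabidopsis),((((Clostridium,(Pinus,(Danio,Acinonyx))),Camponotus),Mustela),(Vespa,Formica))),(((Prionailurus,(Rana,Castanea)),(Papio,Sinapis)),(Neofelis,Tsuga)))) (27 taxa).
The first is nested inside the second, so Arabidopsis shares a more recent common ancestor with Camponotus.

Camponotus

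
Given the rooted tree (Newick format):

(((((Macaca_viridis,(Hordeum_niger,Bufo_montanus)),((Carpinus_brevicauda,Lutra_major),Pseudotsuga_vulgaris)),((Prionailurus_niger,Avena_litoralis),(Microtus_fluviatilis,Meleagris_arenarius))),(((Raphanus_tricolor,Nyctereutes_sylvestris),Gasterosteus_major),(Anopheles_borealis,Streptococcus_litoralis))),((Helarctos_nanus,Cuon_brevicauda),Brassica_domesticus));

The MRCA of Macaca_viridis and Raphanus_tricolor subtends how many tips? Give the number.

15

The MRCA of Macaca_viridis and Raphanus_tricolor is the node subtending ((((Macaca_viridis,(Hordeum_niger,Bufo_montanus)),((Carpinus_brevicauda,Lutra_major),Pseudotsuga_vulgaris)),((Prionailurus_niger,Avena_litoralis),(Microtus_fluviatilis,Meleagris_arenarius))),(((Raphanus_tricolor,Nyctereutes_sylvestris),Gasterosteus_major),(Anopheles_borealis,Streptococcus_litoralis))).
That clade contains 15 terminal taxa: Anopheles_borealis, Avena_litoralis, Bufo_montanus, Carpinus_brevicauda, Gasterosteus_major, Hordeum_niger, Lutra_major, Macaca_viridis, Meleagris_arenarius, Microtus_fluviatilis, Nyctereutes_sylvestris, Prionailurus_niger, Pseudotsuga_vulgaris, Raphanus_tricolor, Streptococcus_litoralis.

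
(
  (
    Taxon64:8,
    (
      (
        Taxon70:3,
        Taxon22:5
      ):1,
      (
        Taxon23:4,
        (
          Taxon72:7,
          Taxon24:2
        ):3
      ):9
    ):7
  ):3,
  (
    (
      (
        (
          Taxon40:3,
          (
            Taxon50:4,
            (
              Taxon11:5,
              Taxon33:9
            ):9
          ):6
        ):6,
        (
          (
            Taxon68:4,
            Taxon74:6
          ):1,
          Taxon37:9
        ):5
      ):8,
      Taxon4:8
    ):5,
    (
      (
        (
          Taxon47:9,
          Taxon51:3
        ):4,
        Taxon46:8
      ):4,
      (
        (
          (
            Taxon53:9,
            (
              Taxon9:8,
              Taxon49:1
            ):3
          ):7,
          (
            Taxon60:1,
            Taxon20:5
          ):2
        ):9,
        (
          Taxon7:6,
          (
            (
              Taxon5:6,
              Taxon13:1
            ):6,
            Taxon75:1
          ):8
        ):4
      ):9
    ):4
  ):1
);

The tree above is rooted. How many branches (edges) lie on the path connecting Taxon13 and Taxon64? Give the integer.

The MRCA of Taxon13 and Taxon64 is the root of the tree.
From Taxon13 up to that node: 7 branches. From Taxon64 up to the same node: 2 branches. Total: 7 + 2 = 9.

9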